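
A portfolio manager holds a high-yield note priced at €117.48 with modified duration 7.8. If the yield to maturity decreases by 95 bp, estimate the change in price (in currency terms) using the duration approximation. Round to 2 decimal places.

Duration approximation: ΔP/P ≈ -D_mod · Δy = -7.8 × (-0.0095) = +0.074100.
ΔP ≈ 117.48 × (+0.074100) = +8.705268.

+€8.71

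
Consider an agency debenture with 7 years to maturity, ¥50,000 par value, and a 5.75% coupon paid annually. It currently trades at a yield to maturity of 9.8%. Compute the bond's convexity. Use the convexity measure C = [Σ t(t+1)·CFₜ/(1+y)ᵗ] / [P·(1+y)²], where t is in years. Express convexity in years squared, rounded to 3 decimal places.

With y = 0.098:
  t   CF        PV=CF/(1+0.098)^t    t·PV        t(t+1)·PV
  1     2,875.00     2,618.3971     2,618.3971       5,236.7942
  2     2,875.00     2,384.6968     4,769.3936      14,308.1808
  3     2,875.00     2,171.8550     6,515.5650      26,062.2601
  4     2,875.00     1,978.0100     7,912.0401      39,560.2005
  5     2,875.00     1,801.4663     9,007.3316      54,043.9898
  6     2,875.00     1,640.6797     9,844.0783      68,908.5480
  7    52,875.00    27,481.0929   192,367.6500   1,538,941.2000
  Σ                 40,076.1978   233,034.4557   1,747,061.1734
P = 40,076.1978.
Convexity = Σ t(t+1)·PV / [P·(1+y)²] = 1,747,061.1734 / (40,076.1978 × 1.205604) = 36.15904.

36.159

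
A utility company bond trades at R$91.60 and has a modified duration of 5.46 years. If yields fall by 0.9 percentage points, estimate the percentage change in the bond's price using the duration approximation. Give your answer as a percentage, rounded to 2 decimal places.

Duration approximation: ΔP/P ≈ -D_mod · Δy = -5.46 × (-0.009) = +0.049140.
As a percentage: +4.9140%.

+4.91%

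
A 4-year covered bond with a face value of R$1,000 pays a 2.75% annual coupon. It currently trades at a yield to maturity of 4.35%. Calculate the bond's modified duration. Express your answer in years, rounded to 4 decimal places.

3.6769 years

Periodic yield y = 0.0435. First find Macaulay duration:
  t   CF        PV=CF/(1+0.0435)^t    t·PV
  1        27.50        26.3536        26.3536
  2        27.50        25.2550        50.5100
  3        27.50        24.2022        72.6067
  4     1,027.50       866.5867     3,466.3468
  Σ                    942.3976     3,615.8171
P = 942.3976; Macaulay duration = 3,615.8171 / 942.3976 = 3.83683 years.
Modified duration = D_Mac / (1 + y) = 3.83683 / 1.0435 = 3.67688 years.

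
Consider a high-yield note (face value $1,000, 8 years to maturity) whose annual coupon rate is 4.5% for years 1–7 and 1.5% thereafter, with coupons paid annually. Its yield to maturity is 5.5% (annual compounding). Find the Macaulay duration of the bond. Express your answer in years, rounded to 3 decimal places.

Periodic yield y = 0.055. Discount each cash flow and weight by its year:
  t   CF        PV=CF/(1+0.055)^t    t·PV
  1        45.00        42.6540        42.6540
  2        45.00        40.4304        80.8607
  3        45.00        38.3226       114.9678
  4        45.00        36.3248       145.2990
  5        45.00        34.4310       172.1552
  6        45.00        32.6361       195.8164
  7        45.00        30.9347       216.5426
  8     1,015.00       661.3729     5,290.9828
  Σ                    917.1064     6,259.2786
Price P = Σ PV = 917.1064.
Macaulay duration = Σ(t·PV) / P = 6,259.2786 / 917.1064 = 6.82503 years.

6.825 years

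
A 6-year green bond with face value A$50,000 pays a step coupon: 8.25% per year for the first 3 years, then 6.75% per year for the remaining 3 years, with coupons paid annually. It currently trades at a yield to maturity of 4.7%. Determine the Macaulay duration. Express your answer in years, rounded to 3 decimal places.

5.061 years

Periodic yield y = 0.047. Discount each cash flow and weight by its year:
  t   CF        PV=CF/(1+0.047)^t    t·PV
  1     4,125.00     3,939.8281     3,939.8281
  2     4,125.00     3,762.9686     7,525.9371
  3     4,125.00     3,594.0483    10,782.1449
  4     3,375.00     2,808.5816    11,234.3265
  5     3,375.00     2,682.5039    13,412.5197
  6    53,375.00    40,518.9141   243,113.4847
  Σ                 57,306.8446   290,008.2410
Price P = Σ PV = 57,306.8446.
Macaulay duration = Σ(t·PV) / P = 290,008.2410 / 57,306.8446 = 5.06062 years.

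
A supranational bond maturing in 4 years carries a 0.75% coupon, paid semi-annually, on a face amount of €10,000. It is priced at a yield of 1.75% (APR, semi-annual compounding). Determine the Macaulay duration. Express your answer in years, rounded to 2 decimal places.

Periodic yield y = 0.00875. Discount each cash flow and weight by its period:
  t   CF        PV=CF/(1+0.00875)^t    t·PV
  1        37.50        37.1747        37.1747
  2        37.50        36.8523        73.7045
  3        37.50        36.5326       109.5978
  4        37.50        36.2157       144.8629
  5        37.50        35.9016       179.5079
  6        37.50        35.5902       213.5410
  7        37.50        35.2815       246.9702
  8    10,037.50     9,361.7530    74,894.0236
  Σ                  9,615.3015    75,899.3826
Price P = Σ PV = 9,615.3015.
Macaulay duration = Σ(t·PV) / P = 75,899.3826 / 9,615.3015 = 7.89360 half-year periods.
In years: 7.89360 / 2 = 3.94680 years.

3.95 years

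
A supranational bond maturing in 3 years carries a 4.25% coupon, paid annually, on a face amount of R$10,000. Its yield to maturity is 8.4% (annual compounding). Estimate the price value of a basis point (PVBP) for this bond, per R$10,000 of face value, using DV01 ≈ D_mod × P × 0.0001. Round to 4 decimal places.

R$2.3680

Periodic yield y = 0.084.
  t   CF        PV=CF/(1+0.084)^t    t·PV
  1       425.00       392.0664       392.0664
  2       425.00       361.6849       723.3698
  3    10,425.00     8,184.4258    24,553.2775
  Σ                  8,938.1771    25,668.7137
P = 8,938.1771; D_Mac = 2.87181 yrs; D_mod = 2.64927 yrs.
DV01 ≈ 2.64927 × 8,938.1771 × 0.0001 = 2.367963.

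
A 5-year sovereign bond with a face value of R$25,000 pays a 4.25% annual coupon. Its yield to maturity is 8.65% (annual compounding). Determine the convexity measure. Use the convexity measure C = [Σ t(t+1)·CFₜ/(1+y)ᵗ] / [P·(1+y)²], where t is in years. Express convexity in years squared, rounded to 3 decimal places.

22.484

With y = 0.0865:
  t   CF        PV=CF/(1+0.0865)^t    t·PV        t(t+1)·PV
  1     1,062.50       977.9107       977.9107       1,955.8214
  2     1,062.50       900.0559     1,800.1118       5,400.3353
  3     1,062.50       828.3993     2,485.1980       9,940.7921
  4     1,062.50       762.4476     3,049.7905      15,248.9525
  5    26,062.50    17,213.4300    86,067.1502     516,402.9015
  Σ                 20,682.2436    94,380.1613     548,948.8029
P = 20,682.2436.
Convexity = Σ t(t+1)·PV / [P·(1+y)²] = 548,948.8029 / (20,682.2436 × 1.180482) = 22.48406.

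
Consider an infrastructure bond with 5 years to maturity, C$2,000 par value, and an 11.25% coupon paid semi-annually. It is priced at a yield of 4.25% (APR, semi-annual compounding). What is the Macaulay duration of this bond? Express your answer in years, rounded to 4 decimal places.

Periodic yield y = 0.02125. Discount each cash flow and weight by its period:
  t   CF        PV=CF/(1+0.02125)^t    t·PV
  1       112.50       110.1591       110.1591
  2       112.50       107.8669       215.7339
  3       112.50       105.6225       316.8674
  4       112.50       103.4247       413.6988
  5       112.50       101.2727       506.3633
  6       112.50        99.1654       594.9923
  7       112.50        97.1020       679.7138
  8       112.50        95.0815       760.6519
  9       112.50        93.1030       837.9274
  10    2,112.50     1,711.8907    17,118.9066
  Σ                  2,624.6884    21,555.0145
Price P = Σ PV = 2,624.6884.
Macaulay duration = Σ(t·PV) / P = 21,555.0145 / 2,624.6884 = 8.21241 half-year periods.
In years: 8.21241 / 2 = 4.10620 years.

4.1062 years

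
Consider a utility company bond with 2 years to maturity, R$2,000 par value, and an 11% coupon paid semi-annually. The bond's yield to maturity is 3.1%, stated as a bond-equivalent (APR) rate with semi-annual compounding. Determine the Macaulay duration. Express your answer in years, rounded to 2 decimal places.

Periodic yield y = 0.0155. Discount each cash flow and weight by its period:
  t   CF        PV=CF/(1+0.0155)^t    t·PV
  1       110.00       108.3210       108.3210
  2       110.00       106.6677       213.3354
  3       110.00       105.0396       315.1187
  4     2,110.00     1,984.0963     7,936.3851
  Σ                  2,304.1245     8,573.1602
Price P = Σ PV = 2,304.1245.
Macaulay duration = Σ(t·PV) / P = 8,573.1602 / 2,304.1245 = 3.72079 half-year periods.
In years: 3.72079 / 2 = 1.86039 years.

1.86 years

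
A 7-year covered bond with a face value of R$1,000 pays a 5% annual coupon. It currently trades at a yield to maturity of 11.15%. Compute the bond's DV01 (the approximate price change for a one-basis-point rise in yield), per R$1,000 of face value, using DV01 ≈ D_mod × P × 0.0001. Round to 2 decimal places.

R$0.38

Periodic yield y = 0.1115.
  t   CF        PV=CF/(1+0.1115)^t    t·PV
  1        50.00        44.9843        44.9843
  2        50.00        40.4717        80.9433
  3        50.00        36.4118       109.2353
  4        50.00        32.7591       131.0365
  5        50.00        29.4729       147.3644
  6        50.00        26.5163       159.0979
  7     1,050.00       500.9830     3,506.8813
  Σ                    711.5990     4,179.5430
P = 711.5990; D_Mac = 5.87345 yrs; D_mod = 5.28426 yrs.
DV01 ≈ 5.28426 × 711.5990 × 0.0001 = 0.376027.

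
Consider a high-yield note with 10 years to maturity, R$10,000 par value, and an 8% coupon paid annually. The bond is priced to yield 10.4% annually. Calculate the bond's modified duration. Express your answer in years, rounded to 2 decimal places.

Periodic yield y = 0.104. First find Macaulay duration:
  t   CF        PV=CF/(1+0.104)^t    t·PV
  1       800.00       724.6377       724.6377
  2       800.00       656.3747     1,312.7494
  3       800.00       594.5423     1,783.6269
  4       800.00       538.5347     2,154.1388
  5       800.00       487.8032     2,439.0159
  6       800.00       441.8507     2,651.1042
  7       800.00       400.2271     2,801.5896
  8       800.00       362.5245     2,900.1963
  9       800.00       328.3737     2,955.3630
  10   10,800.00     4,015.4389    40,154.3890
  Σ                  8,550.3075    59,876.8107
P = 8,550.3075; Macaulay duration = 59,876.8107 / 8,550.3075 = 7.00288 years.
Modified duration = D_Mac / (1 + y) = 7.00288 / 1.104 = 6.34319 years.

6.34 years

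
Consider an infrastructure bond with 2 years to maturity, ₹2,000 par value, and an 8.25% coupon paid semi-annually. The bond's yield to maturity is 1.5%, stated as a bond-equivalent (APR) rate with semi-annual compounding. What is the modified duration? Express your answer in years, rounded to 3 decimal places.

1.878 years

Periodic yield y = 0.0075. First find Macaulay duration:
  t   CF        PV=CF/(1+0.0075)^t    t·PV
  1        82.50        81.8859        81.8859
  2        82.50        81.2763       162.5526
  3        82.50        80.6712       242.0137
  4     2,082.50     2,021.1791     8,084.7163
  Σ                  2,265.0125     8,571.1684
P = 2,265.0125; Macaulay duration = 8,571.1684 / 2,265.0125 = 3.78416 half-year periods = 1.89208 years.
Modified duration = D_Mac / (1 + y) = 1.89208 / 1.0075 = 1.87799 years.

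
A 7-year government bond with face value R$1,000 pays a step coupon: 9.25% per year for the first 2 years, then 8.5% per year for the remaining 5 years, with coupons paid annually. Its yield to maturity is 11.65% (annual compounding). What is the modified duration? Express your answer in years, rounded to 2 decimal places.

Periodic yield y = 0.1165. First find Macaulay duration:
  t   CF        PV=CF/(1+0.1165)^t    t·PV
  1        92.50        82.8482        82.8482
  2        92.50        74.2035       148.4070
  3        85.00        61.0721       183.2163
  4        85.00        54.6996       218.7983
  5        85.00        48.9920       244.9601
  6        85.00        43.8800       263.2800
  7     1,085.00       501.6706     3,511.6942
  Σ                    867.3659     4,653.2039
P = 867.3659; Macaulay duration = 4,653.2039 / 867.3659 = 5.36475 years.
Modified duration = D_Mac / (1 + y) = 5.36475 / 1.1165 = 4.80497 years.

4.80 years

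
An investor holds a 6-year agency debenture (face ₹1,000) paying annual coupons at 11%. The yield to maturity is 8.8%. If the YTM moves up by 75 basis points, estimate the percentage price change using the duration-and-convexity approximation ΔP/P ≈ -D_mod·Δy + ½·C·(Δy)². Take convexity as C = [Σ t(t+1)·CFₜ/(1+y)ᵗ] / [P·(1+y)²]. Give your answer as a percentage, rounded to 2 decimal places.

-3.21%

With y = 0.088:
  t   CF        PV=CF/(1+0.088)^t    t·PV        t(t+1)·PV
  1       110.00       101.1029       101.1029         202.2059
  2       110.00        92.9255       185.8510         557.5530
  3       110.00        85.4095       256.2284       1,024.9136
  4       110.00        78.5013       314.0054       1,570.0269
  5       110.00        72.1520       360.7599       2,164.5592
  6     1,110.00       669.1903     4,015.1415      28,105.9906
  Σ                  1,099.2815     5,233.0891      33,625.2492
P = 1,099.2815; D_Mac = 4.76046 yrs; D_mod = 4.37543 yrs; C = 25.84037.
Duration effect: -4.37543 × (+0.0075) = -0.032816
Convexity effect: 0.5 × 25.84037 × (0.0075)² = +0.0007268
ΔP/P ≈ -0.032816 + 0.0007268 = -0.032089 = -3.2089%.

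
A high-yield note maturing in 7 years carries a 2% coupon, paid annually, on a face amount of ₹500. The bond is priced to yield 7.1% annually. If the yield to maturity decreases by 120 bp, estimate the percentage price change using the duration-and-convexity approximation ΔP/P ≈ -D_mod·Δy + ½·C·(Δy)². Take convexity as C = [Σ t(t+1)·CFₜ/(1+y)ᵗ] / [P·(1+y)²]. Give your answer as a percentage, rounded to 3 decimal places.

With y = 0.071:
  t   CF        PV=CF/(1+0.071)^t    t·PV        t(t+1)·PV
  1        10.00         9.3371         9.3371          18.6741
  2        10.00         8.7181        17.4362          52.3085
  3        10.00         8.1401        24.4204          97.6816
  4        10.00         7.6005        30.4020         152.0100
  5        10.00         7.0966        35.4832         212.8991
  6        10.00         6.6262        39.7571         278.2995
  7       510.00       315.5323     2,208.7264      17,669.8111
  Σ                    363.0509     2,365.5623      18,481.6840
P = 363.0509; D_Mac = 6.51579 yrs; D_mod = 6.08383 yrs; C = 44.38079.
Duration effect: -6.08383 × (-0.012) = +0.073006
Convexity effect: 0.5 × 44.38079 × (-0.012)² = +0.0031954
ΔP/P ≈ +0.073006 + 0.0031954 = +0.076201 = +7.6201%.

+7.620%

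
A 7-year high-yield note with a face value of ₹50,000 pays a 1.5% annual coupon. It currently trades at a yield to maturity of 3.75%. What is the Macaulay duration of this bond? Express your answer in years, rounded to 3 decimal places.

Periodic yield y = 0.0375. Discount each cash flow and weight by its year:
  t   CF        PV=CF/(1+0.0375)^t    t·PV
  1       750.00       722.8916       722.8916
  2       750.00       696.7630     1,393.5259
  3       750.00       671.5788     2,014.7363
  4       750.00       647.3048     2,589.2193
  5       750.00       623.9083     3,119.5413
  6       750.00       601.3574     3,608.1442
  7    50,750.00    39,221.0584   274,547.4086
  Σ                 43,184.8621   287,995.4671
Price P = Σ PV = 43,184.8621.
Macaulay duration = Σ(t·PV) / P = 287,995.4671 / 43,184.8621 = 6.66890 years.

6.669 years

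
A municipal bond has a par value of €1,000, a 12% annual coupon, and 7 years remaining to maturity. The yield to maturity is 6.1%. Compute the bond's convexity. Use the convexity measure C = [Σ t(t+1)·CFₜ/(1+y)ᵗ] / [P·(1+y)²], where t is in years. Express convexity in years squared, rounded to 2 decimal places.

With y = 0.061:
  t   CF        PV=CF/(1+0.061)^t    t·PV        t(t+1)·PV
  1       120.00       113.1008       113.1008         226.2017
  2       120.00       106.5983       213.1967         639.5901
  3       120.00       100.4697       301.4091       1,205.6364
  4       120.00        94.6934       378.7736       1,893.8680
  5       120.00        89.2492       446.2460       2,677.4760
  6       120.00        84.1180       504.7080       3,532.9560
  7     1,120.00       739.9636     5,179.7449      41,437.9596
  Σ                  1,328.1931     7,137.1792      51,613.6877
P = 1,328.1931.
Convexity = Σ t(t+1)·PV / [P·(1+y)²] = 51,613.6877 / (1,328.1931 × 1.125721) = 34.52017.

34.52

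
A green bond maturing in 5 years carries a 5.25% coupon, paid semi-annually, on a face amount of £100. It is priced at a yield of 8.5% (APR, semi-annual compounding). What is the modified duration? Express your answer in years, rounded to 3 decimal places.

Periodic yield y = 0.0425. First find Macaulay duration:
  t   CF        PV=CF/(1+0.0425)^t    t·PV
  1        2.625         2.5180         2.5180
  2        2.625         2.4153         4.8307
  3        2.625         2.3169         6.9506
  4        2.625         2.2224         8.8897
  5        2.625         2.1318        10.6591
  6        2.625         2.0449        12.2694
  7        2.625         1.9615        13.7308
  8        2.625         1.8816        15.0526
  9        2.625         1.8049        16.2438
  10     102.625        67.6850       676.8502
  Σ                     86.9823       767.9947
P = 86.9823; Macaulay duration = 767.9947 / 86.9823 = 8.82932 half-year periods = 4.41466 years.
Modified duration = D_Mac / (1 + y) = 4.41466 / 1.0425 = 4.23469 years.

4.235 years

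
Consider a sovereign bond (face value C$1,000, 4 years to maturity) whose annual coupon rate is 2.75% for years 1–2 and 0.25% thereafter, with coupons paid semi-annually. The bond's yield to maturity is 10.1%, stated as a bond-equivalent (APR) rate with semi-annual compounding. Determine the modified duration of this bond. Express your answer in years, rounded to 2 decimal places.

3.63 years

Periodic yield y = 0.0505. First find Macaulay duration:
  t   CF        PV=CF/(1+0.0505)^t    t·PV
  1        13.75        13.0890        13.0890
  2        13.75        12.4598        24.9196
  3        13.75        11.8608        35.5824
  4        13.75        11.2906        45.1626
  5         1.25         0.9771         4.8854
  6         1.25         0.9301         5.5807
  7         1.25         0.8854         6.1978
  8     1,001.25       675.1093     5,400.8742
  Σ                    726.6021     5,536.2916
P = 726.6021; Macaulay duration = 5,536.2916 / 726.6021 = 7.61943 half-year periods = 3.80971 years.
Modified duration = D_Mac / (1 + y) = 3.80971 / 1.0505 = 3.62657 years.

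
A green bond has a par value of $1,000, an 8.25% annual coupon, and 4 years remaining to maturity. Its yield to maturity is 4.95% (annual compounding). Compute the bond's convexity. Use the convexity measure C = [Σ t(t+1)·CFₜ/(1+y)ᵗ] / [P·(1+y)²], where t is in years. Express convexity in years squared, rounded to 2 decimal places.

With y = 0.0495:
  t   CF        PV=CF/(1+0.0495)^t    t·PV        t(t+1)·PV
  1        82.50        78.6089        78.6089         157.2177
  2        82.50        74.9012       149.8025         449.4075
  3        82.50        71.3685       214.1055         856.4221
  4     1,082.50       892.2738     3,569.0951      17,845.4757
  Σ                  1,117.1524     4,011.6120      19,308.5230
P = 1,117.1524.
Convexity = Σ t(t+1)·PV / [P·(1+y)²] = 19,308.5230 / (1,117.1524 × 1.101450) = 15.69176.

15.69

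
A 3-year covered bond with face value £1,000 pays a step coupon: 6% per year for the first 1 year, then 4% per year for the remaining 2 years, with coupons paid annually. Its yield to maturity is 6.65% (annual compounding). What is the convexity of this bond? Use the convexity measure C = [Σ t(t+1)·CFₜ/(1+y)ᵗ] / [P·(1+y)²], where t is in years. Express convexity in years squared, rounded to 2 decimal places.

9.83

With y = 0.0665:
  t   CF        PV=CF/(1+0.0665)^t    t·PV        t(t+1)·PV
  1        60.00        56.2588        56.2588         112.5176
  2        40.00        35.1672        70.3345         211.0034
  3     1,040.00       857.3354     2,572.0062      10,288.0249
  Σ                    948.7614     2,698.5995      10,611.5459
P = 948.7614.
Convexity = Σ t(t+1)·PV / [P·(1+y)²] = 10,611.5459 / (948.7614 × 1.137422) = 9.83331.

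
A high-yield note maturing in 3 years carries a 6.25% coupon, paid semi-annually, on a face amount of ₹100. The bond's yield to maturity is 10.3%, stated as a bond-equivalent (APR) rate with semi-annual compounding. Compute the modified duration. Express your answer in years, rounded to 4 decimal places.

Periodic yield y = 0.0515. First find Macaulay duration:
  t   CF        PV=CF/(1+0.0515)^t    t·PV
  1        3.125         2.9719         2.9719
  2        3.125         2.8264         5.6528
  3        3.125         2.6880         8.0639
  4        3.125         2.5563        10.2252
  5        3.125         2.4311        12.1555
  6      103.125        76.2971       457.7829
  Σ                     89.7708       496.8522
P = 89.7708; Macaulay duration = 496.8522 / 89.7708 = 5.53467 half-year periods = 2.76734 years.
Modified duration = D_Mac / (1 + y) = 2.76734 / 1.0515 = 2.63180 years.

2.6318 years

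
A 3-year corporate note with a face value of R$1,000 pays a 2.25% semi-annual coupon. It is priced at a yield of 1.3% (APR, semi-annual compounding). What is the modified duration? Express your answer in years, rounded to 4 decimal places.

2.9003 years

Periodic yield y = 0.0065. First find Macaulay duration:
  t   CF        PV=CF/(1+0.0065)^t    t·PV
  1        11.25        11.1773        11.1773
  2        11.25        11.1052        22.2103
  3        11.25        11.0334        33.1003
  4        11.25        10.9622        43.8488
  5        11.25        10.8914        54.4570
  6     1,011.25       972.6932     5,836.1589
  Σ                  1,027.8627     6,000.9527
P = 1,027.8627; Macaulay duration = 6,000.9527 / 1,027.8627 = 5.83828 half-year periods = 2.91914 years.
Modified duration = D_Mac / (1 + y) = 2.91914 / 1.0065 = 2.90029 years.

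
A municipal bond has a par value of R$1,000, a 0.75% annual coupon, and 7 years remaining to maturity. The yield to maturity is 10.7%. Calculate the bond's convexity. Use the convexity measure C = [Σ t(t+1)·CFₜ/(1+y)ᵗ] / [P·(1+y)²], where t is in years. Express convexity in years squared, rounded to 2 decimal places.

43.73

With y = 0.107:
  t   CF        PV=CF/(1+0.107)^t    t·PV        t(t+1)·PV
  1         7.50         6.7751         6.7751          13.5501
  2         7.50         6.1202        12.2404          36.7212
  3         7.50         5.5286        16.5859          66.3437
  4         7.50         4.9943        19.9770          99.8851
  5         7.50         4.5115        22.5576         135.3457
  6         7.50         4.0754        24.4527         171.1689
  7     1,007.50       494.5517     3,461.8620      27,694.8958
  Σ                    526.5569     3,564.4507      28,217.9106
P = 526.5569.
Convexity = Σ t(t+1)·PV / [P·(1+y)²] = 28,217.9106 / (526.5569 × 1.225449) = 43.73049.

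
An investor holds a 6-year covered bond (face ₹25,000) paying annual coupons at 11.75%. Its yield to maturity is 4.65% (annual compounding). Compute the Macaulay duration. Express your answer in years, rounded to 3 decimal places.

4.836 years

Periodic yield y = 0.0465. Discount each cash flow and weight by its year:
  t   CF        PV=CF/(1+0.0465)^t    t·PV
  1     2,937.50     2,806.9756     2,806.9756
  2     2,937.50     2,682.2510     5,364.5019
  3     2,937.50     2,563.0683     7,689.2049
  4     2,937.50     2,449.1814     9,796.7254
  5     2,937.50     2,340.3549    11,701.7743
  6    27,937.50    21,269.2485   127,615.4907
  Σ                 34,111.0795   164,974.6728
Price P = Σ PV = 34,111.0795.
Macaulay duration = Σ(t·PV) / P = 164,974.6728 / 34,111.0795 = 4.83640 years.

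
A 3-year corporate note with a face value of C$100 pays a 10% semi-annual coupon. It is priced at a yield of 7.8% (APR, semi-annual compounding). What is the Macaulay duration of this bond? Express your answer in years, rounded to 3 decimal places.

2.675 years

Periodic yield y = 0.039. Discount each cash flow and weight by its period:
  t   CF        PV=CF/(1+0.039)^t    t·PV
  1         5.00         4.8123         4.8123
  2         5.00         4.6317         9.2634
  3         5.00         4.4578        13.3735
  4         5.00         4.2905        17.1620
  5         5.00         4.1295        20.6473
  6       105.00        83.4634       500.7803
  Σ                    105.7852       566.0388
Price P = Σ PV = 105.7852.
Macaulay duration = Σ(t·PV) / P = 566.0388 / 105.7852 = 5.35083 half-year periods.
In years: 5.35083 / 2 = 2.67542 years.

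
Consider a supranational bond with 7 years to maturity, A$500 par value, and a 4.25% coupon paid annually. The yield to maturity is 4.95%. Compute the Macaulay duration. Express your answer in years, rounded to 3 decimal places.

Periodic yield y = 0.0495. Discount each cash flow and weight by its year:
  t   CF        PV=CF/(1+0.0495)^t    t·PV
  1        21.25        20.2477        20.2477
  2        21.25        19.2927        38.5855
  3        21.25        18.3828        55.1484
  4        21.25        17.5158        70.0631
  5        21.25        16.6896        83.4482
  6        21.25        15.9025        95.4148
  7       521.25       371.6798     2,601.7587
  Σ                    479.7109     2,964.6662
Price P = Σ PV = 479.7109.
Macaulay duration = Σ(t·PV) / P = 2,964.6662 / 479.7109 = 6.18011 years.

6.180 years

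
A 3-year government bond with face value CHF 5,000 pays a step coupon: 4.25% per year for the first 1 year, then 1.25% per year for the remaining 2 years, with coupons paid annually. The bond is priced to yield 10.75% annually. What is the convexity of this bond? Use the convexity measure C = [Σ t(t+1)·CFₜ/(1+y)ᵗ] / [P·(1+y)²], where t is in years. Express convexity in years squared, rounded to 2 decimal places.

9.33

With y = 0.1075:
  t   CF        PV=CF/(1+0.1075)^t    t·PV        t(t+1)·PV
  1       212.50       191.8736       191.8736         383.7472
  2        62.50        50.9557       101.9113         305.7340
  3     5,062.50     3,726.7806    11,180.3419      44,721.3678
  Σ                  3,969.6099    11,474.1269      45,410.8490
P = 3,969.6099.
Convexity = Σ t(t+1)·PV / [P·(1+y)²] = 45,410.8490 / (3,969.6099 × 1.226556) = 9.32662.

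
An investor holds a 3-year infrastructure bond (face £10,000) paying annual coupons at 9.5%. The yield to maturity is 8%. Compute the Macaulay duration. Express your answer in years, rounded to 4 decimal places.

Periodic yield y = 0.08. Discount each cash flow and weight by its year:
  t   CF        PV=CF/(1+0.08)^t    t·PV
  1       950.00       879.6296       879.6296
  2       950.00       814.4719     1,628.9438
  3    10,950.00     8,692.4630    26,077.3891
  Σ                 10,386.5645    28,585.9625
Price P = Σ PV = 10,386.5645.
Macaulay duration = Σ(t·PV) / P = 28,585.9625 / 10,386.5645 = 2.75221 years.

2.7522 years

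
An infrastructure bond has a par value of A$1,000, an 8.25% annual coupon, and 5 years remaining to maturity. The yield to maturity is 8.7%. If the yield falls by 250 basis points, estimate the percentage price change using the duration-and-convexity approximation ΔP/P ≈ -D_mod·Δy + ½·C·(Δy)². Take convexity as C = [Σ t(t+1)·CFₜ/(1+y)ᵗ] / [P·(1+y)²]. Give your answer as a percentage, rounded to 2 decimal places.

+10.50%

With y = 0.087:
  t   CF        PV=CF/(1+0.087)^t    t·PV        t(t+1)·PV
  1        82.50        75.8970        75.8970         151.7939
  2        82.50        69.8224       139.6448         418.9345
  3        82.50        64.2341       192.7022         770.8086
  4        82.50        59.0930       236.3719       1,181.8593
  5     1,082.50       713.3131     3,566.5654      21,399.3922
  Σ                    982.3595     4,211.1812      23,922.7886
P = 982.3595; D_Mac = 4.28680 yrs; D_mod = 3.94370 yrs; C = 20.61020.
Duration effect: -3.94370 × (-0.025) = +0.098593
Convexity effect: 0.5 × 20.61020 × (-0.025)² = +0.0064407
ΔP/P ≈ +0.098593 + 0.0064407 = +0.105033 = +10.5033%.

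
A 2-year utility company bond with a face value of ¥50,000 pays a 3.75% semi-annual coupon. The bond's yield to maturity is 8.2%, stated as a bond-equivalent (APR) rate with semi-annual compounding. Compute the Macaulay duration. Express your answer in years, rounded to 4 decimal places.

1.9428 years

Periodic yield y = 0.041. Discount each cash flow and weight by its period:
  t   CF        PV=CF/(1+0.041)^t    t·PV
  1       937.50       900.5764       900.5764
  2       937.50       865.1070     1,730.2140
  3       937.50       831.0346     2,493.1037
  4    50,937.50    43,374.5226   173,498.0905
  Σ                 45,971.2405   178,621.9845
Price P = Σ PV = 45,971.2405.
Macaulay duration = Σ(t·PV) / P = 178,621.9845 / 45,971.2405 = 3.88552 half-year periods.
In years: 3.88552 / 2 = 1.94276 years.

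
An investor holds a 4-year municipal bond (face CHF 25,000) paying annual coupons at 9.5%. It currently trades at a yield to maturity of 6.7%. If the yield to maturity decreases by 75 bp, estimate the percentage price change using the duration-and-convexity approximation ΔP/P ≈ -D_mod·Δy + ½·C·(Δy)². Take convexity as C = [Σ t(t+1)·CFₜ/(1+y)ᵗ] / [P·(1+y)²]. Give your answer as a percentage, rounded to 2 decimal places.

+2.52%

With y = 0.067:
  t   CF        PV=CF/(1+0.067)^t    t·PV        t(t+1)·PV
  1     2,375.00     2,225.8669     2,225.8669       4,451.7338
  2     2,375.00     2,086.0983     4,172.1967      12,516.5900
  3     2,375.00     1,955.1062     5,865.3186      23,461.2745
  4    27,375.00    21,120.1233    84,480.4934     422,402.4668
  Σ                 27,387.1948    96,743.8756     462,832.0652
P = 27,387.1948; D_Mac = 3.53245 yrs; D_mod = 3.31064 yrs; C = 14.84387.
Duration effect: -3.31064 × (-0.0075) = +0.024830
Convexity effect: 0.5 × 14.84387 × (-0.0075)² = +0.0004175
ΔP/P ≈ +0.024830 + 0.0004175 = +0.025247 = +2.5247%.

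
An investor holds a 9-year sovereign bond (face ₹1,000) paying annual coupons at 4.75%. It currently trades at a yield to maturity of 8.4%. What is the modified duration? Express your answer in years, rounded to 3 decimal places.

Periodic yield y = 0.084. First find Macaulay duration:
  t   CF        PV=CF/(1+0.084)^t    t·PV
  1        47.50        43.8192        43.8192
  2        47.50        40.4236        80.8472
  3        47.50        37.2911       111.8734
  4        47.50        34.4014       137.6057
  5        47.50        31.7356       158.6782
  6        47.50        29.2764       175.6585
  7        47.50        27.0078       189.0543
  8        47.50        24.9149       199.3193
  9     1,047.50       506.8629     4,561.7660
  Σ                    775.7330     5,658.6219
P = 775.7330; Macaulay duration = 5,658.6219 / 775.7330 = 7.29455 years.
Modified duration = D_Mac / (1 + y) = 7.29455 / 1.084 = 6.72929 years.

6.729 years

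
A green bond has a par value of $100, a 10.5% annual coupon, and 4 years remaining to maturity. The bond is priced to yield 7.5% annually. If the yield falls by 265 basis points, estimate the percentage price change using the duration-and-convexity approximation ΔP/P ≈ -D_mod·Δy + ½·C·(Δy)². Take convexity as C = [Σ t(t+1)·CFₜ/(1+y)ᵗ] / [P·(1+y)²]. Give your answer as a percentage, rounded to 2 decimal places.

With y = 0.075:
  t   CF        PV=CF/(1+0.075)^t    t·PV        t(t+1)·PV
  1        10.50         9.7674         9.7674          19.5349
  2        10.50         9.0860        18.1720          54.5160
  3        10.50         8.4521        25.3563         101.4250
  4       110.50        82.7425       330.9698       1,654.8492
  Σ                    110.0480       384.2655       1,830.3250
P = 110.0480; D_Mac = 3.49180 yrs; D_mod = 3.24819 yrs; C = 14.39227.
Duration effect: -3.24819 × (-0.0265) = +0.086077
Convexity effect: 0.5 × 14.39227 × (-0.0265)² = +0.0050535
ΔP/P ≈ +0.086077 + 0.0050535 = +0.091130 = +9.1130%.

+9.11%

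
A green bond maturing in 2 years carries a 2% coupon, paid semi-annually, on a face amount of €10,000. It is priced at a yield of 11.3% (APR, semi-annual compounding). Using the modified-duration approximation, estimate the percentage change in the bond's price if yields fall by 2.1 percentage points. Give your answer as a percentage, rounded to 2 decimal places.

Periodic yield y = 0.0565. Modified duration first:
  t   CF        PV=CF/(1+0.0565)^t    t·PV
  1       100.00        94.6522        94.6522
  2       100.00        89.5903       179.1806
  3       100.00        84.7991       254.3974
  4    10,100.00     8,106.6863    32,426.7452
  Σ                  8,375.7279    32,954.9754
P = 8,375.7279; D_Mac = 3.93458 half-year periods = 1.96729 yrs; D_mod = 1.96729/(1+0.0565) = 1.86208 yrs.
ΔP/P ≈ -D_mod · Δy = -1.86208 × (-0.021) = +0.039104 = +3.9104%.

+3.91%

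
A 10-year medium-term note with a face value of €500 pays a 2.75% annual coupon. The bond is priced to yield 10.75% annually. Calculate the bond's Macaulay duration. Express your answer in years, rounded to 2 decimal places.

8.34 years

Periodic yield y = 0.1075. Discount each cash flow and weight by its year:
  t   CF        PV=CF/(1+0.1075)^t    t·PV
  1        13.75        12.4153        12.4153
  2        13.75        11.2102        22.4205
  3        13.75        10.1221        30.3664
  4        13.75         9.1396        36.5584
  5        13.75         8.2525        41.2624
  6        13.75         7.4514        44.7086
  7        13.75         6.7282        47.0971
  8        13.75         6.0751        48.6007
  9        13.75         5.4854        49.3687
  10      513.75       185.0608     1,850.6082
  Σ                    261.9407     2,183.4064
Price P = Σ PV = 261.9407.
Macaulay duration = Σ(t·PV) / P = 2,183.4064 / 261.9407 = 8.33550 years.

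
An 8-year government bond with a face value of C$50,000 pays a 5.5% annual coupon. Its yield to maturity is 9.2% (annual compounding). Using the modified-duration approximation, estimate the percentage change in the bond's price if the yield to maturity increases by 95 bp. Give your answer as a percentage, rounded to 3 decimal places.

Periodic yield y = 0.092. Modified duration first:
  t   CF        PV=CF/(1+0.092)^t    t·PV
  1     2,750.00     2,518.3150     2,518.3150
  2     2,750.00     2,306.1493     4,612.2986
  3     2,750.00     2,111.8583     6,335.5750
  4     2,750.00     1,933.9362     7,735.7448
  5     2,750.00     1,771.0038     8,855.0192
  6     2,750.00     1,621.7984     9,730.7903
  7     2,750.00     1,485.1634    10,396.1435
  8    52,750.00    26,088.0343   208,704.2745
  Σ                 39,836.2587   258,888.1608
P = 39,836.2587; D_Mac = 6.49881 yrs; D_mod = 6.49881/(1+0.092) = 5.95129 yrs.
ΔP/P ≈ -D_mod · Δy = -5.95129 × (+0.0095) = -0.056537 = -5.6537%.

-5.654%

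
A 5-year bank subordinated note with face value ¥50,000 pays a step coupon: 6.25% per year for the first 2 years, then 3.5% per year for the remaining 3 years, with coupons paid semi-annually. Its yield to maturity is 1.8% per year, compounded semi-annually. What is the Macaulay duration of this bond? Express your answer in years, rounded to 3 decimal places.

Periodic yield y = 0.009. Discount each cash flow and weight by its period:
  t   CF        PV=CF/(1+0.009)^t    t·PV
  1     1,562.50     1,548.5629     1,548.5629
  2     1,562.50     1,534.7502     3,069.5004
  3     1,562.50     1,521.0606     4,563.1819
  4     1,562.50     1,507.4932     6,029.9728
  5       875.00       836.6662     4,183.3310
  6       875.00       829.2034     4,975.2202
  7       875.00       821.8071     5,752.6497
  8       875.00       814.4768     6,515.8145
  9       875.00       807.2119     7,264.9071
  10   50,875.00    46,514.9716   465,149.7157
  Σ                 56,736.2039   509,052.8562
Price P = Σ PV = 56,736.2039.
Macaulay duration = Σ(t·PV) / P = 509,052.8562 / 56,736.2039 = 8.97228 half-year periods.
In years: 8.97228 / 2 = 4.48614 years.

4.486 years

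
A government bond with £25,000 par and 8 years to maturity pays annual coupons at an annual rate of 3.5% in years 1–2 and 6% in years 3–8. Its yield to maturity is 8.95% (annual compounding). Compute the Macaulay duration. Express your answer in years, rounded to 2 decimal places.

Periodic yield y = 0.0895. Discount each cash flow and weight by its year:
  t   CF        PV=CF/(1+0.0895)^t    t·PV
  1       875.00       803.1207       803.1207
  2       875.00       737.1461     1,474.2922
  3     1,500.00     1,159.8706     3,479.6119
  4     1,500.00     1,064.5898     4,258.3594
  5     1,500.00       977.1362     4,885.6808
  6     1,500.00       896.8666     5,381.1996
  7     1,500.00       823.1910     5,762.3370
  8    26,500.00    13,348.3627   106,786.9012
  Σ                 19,810.2837   132,831.5030
Price P = Σ PV = 19,810.2837.
Macaulay duration = Σ(t·PV) / P = 132,831.5030 / 19,810.2837 = 6.70518 years.

6.71 years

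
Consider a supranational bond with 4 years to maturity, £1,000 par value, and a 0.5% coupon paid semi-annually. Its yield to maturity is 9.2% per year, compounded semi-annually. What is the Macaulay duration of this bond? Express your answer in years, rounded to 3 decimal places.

Periodic yield y = 0.046. Discount each cash flow and weight by its period:
  t   CF        PV=CF/(1+0.046)^t    t·PV
  1         2.50         2.3901         2.3901
  2         2.50         2.2849         4.5699
  3         2.50         2.1845         6.5534
  4         2.50         2.0884         8.3536
  5         2.50         1.9966         9.9828
  6         2.50         1.9088        11.4525
  7         2.50         1.8248        12.7737
  8     1,002.50       699.5696     5,596.5565
  Σ                    714.2476     5,652.6324
Price P = Σ PV = 714.2476.
Macaulay duration = Σ(t·PV) / P = 5,652.6324 / 714.2476 = 7.91411 half-year periods.
In years: 7.91411 / 2 = 3.95705 years.

3.957 years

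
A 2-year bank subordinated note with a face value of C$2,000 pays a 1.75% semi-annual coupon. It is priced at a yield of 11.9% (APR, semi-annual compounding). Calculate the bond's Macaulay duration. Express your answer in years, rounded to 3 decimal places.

1.971 years

Periodic yield y = 0.0595. Discount each cash flow and weight by its period:
  t   CF        PV=CF/(1+0.0595)^t    t·PV
  1        17.50        16.5172        16.5172
  2        17.50        15.5896        31.1793
  3        17.50        14.7141        44.1424
  4     2,017.50     1,601.0677     6,404.2708
  Σ                  1,647.8887     6,496.1098
Price P = Σ PV = 1,647.8887.
Macaulay duration = Σ(t·PV) / P = 6,496.1098 / 1,647.8887 = 3.94208 half-year periods.
In years: 3.94208 / 2 = 1.97104 years.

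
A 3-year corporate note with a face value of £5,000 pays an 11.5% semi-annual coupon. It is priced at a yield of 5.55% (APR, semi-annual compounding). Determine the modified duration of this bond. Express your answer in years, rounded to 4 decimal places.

Periodic yield y = 0.02775. First find Macaulay duration:
  t   CF        PV=CF/(1+0.02775)^t    t·PV
  1       287.50       279.7373       279.7373
  2       287.50       272.1842       544.3684
  3       287.50       264.8350       794.5050
  4       287.50       257.6843     1,030.7371
  5       287.50       250.7266     1,253.6330
  6     5,287.50     4,486.6838    26,920.1031
  Σ                  5,811.8512    30,823.0838
P = 5,811.8512; Macaulay duration = 30,823.0838 / 5,811.8512 = 5.30349 half-year periods = 2.65174 years.
Modified duration = D_Mac / (1 + y) = 2.65174 / 1.02775 = 2.58015 years.

2.5801 years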